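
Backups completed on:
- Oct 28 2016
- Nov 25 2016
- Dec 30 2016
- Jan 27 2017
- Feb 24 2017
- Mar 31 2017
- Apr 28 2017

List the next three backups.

May 26 2017, Jun 30 2017, Jul 28 2017

These are Fridays with 28, 35, 28, 28, 35, 28-day gaps.
Each is the final Friday of its month — Dec 30 2016 is past the 28th, so '4th Friday' doesn't fit.
May 2017 ends with Friday May 26 2017.
June 2017 ends with Friday Jun 30 2017.
Last Friday of July 2017: Jul 28 2017.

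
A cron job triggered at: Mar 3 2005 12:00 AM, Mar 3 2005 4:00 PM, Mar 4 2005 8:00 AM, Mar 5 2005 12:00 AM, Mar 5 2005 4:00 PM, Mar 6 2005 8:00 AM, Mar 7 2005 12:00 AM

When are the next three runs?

Spacing: 16, 16, 16, 16, 16, 16 h — constant 16 h.
Mar 7 2005 12:00 AM + 16 h = Mar 7 2005 4:00 PM.
Mar 7 2005 4:00 PM + 16 h = Mar 8 2005 8:00 AM.
Mar 8 2005 8:00 AM + 16 h = Mar 9 2005 12:00 AM.

Mar 7 2005 4:00 PM, Mar 8 2005 8:00 AM, Mar 9 2005 12:00 AM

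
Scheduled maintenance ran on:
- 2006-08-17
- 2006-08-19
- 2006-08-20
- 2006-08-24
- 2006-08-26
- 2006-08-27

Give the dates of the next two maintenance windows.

2006-08-31, 2006-09-02

The gap pattern 2, 1, 4, 2, 1 repeats every 3 events.
These are the Thursdays, Saturdays and Sundays of each week.
The following Thursday is 2006-08-31.
Next Saturday: 2006-09-02.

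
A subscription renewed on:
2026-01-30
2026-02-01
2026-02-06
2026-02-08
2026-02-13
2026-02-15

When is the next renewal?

2026-02-20

The gap pattern 2, 5, 2, 5, 2 repeats every 2 events.
These are the Fridays and Sundays of each week.
The following Friday is 2026-02-20.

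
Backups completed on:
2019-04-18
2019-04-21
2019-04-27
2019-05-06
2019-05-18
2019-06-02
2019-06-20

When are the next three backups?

Gaps: 3, 6, 9, 12, 15, 18 days — each gap is 3 larger than the previous one.
Next gap: 21 days. 2019-06-20 + 21 days = 2019-07-11.
Next gap: 24 days. 2019-07-11 + 24 days = 2019-08-04.
Next gap: 27 days. 2019-08-04 + 27 days = 2019-08-31.

2019-07-11, 2019-08-04, 2019-08-31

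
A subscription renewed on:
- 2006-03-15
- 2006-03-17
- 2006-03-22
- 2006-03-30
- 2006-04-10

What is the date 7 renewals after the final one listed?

Gaps: 2, 5, 8, 11 days — each gap is 3 larger than the previous one.
Next gap: 14 days. 2006-04-10 + 14 days = 2006-04-24.
Next gap: 17 days. 2006-04-24 + 17 days = 2006-05-11.
Next gap: 20 days. 2006-05-11 + 20 days = 2006-05-31.
Next gap: 23 days. 2006-05-31 + 23 days = 2006-06-23.
Next gap: 26 days. 2006-06-23 + 26 days = 2006-07-19.
Next gap: 29 days. 2006-07-19 + 29 days = 2006-08-17.
Next gap: 32 days. 2006-08-17 + 32 days = 2006-09-18.

2006-09-18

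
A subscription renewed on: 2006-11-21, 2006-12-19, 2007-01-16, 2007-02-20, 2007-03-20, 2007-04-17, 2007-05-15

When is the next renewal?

2007-06-19

These are Tuesdays at 28- or 35-day spacing (28, 28, 35, 28, 28, 28).
The pattern: 3rd Tuesday of the month.
June 2007 — 3rd Tuesday is 2007-06-19.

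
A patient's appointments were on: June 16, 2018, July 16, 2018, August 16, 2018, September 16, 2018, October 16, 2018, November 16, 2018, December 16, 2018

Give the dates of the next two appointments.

The day-of-month is always 16 (30, 31, 31, 30, 31, 30 days between events).
So this recurs on the 16th of each month.
January 2019: January 16, 2019.
February 2019: February 16, 2019.

January 16, 2019; February 16, 2019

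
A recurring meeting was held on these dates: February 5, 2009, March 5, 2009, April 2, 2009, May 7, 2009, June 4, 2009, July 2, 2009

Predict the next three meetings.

August 6, 2009; September 3, 2009; October 1, 2009

These are Thursdays at 28- or 35-day spacing (28, 28, 35, 28, 28).
The pattern: 1st Thursday of the month.
1st Thursday of August 2009: August 6, 2009.
September 2009 — 1st Thursday is September 3, 2009.
1st Thursday of October 2009: October 1, 2009.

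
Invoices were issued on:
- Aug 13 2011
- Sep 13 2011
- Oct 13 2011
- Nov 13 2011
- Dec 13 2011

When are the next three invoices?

Jan 13 2012, Feb 13 2012, Mar 13 2012

Each date is the 13th; the gaps (31, 30, 31, 30) track the month lengths.
The rule is the 13th of each month.
January 2012: Jan 13 2012.
Next: February 2012 → Feb 13 2012.
March 2012: Mar 13 2012.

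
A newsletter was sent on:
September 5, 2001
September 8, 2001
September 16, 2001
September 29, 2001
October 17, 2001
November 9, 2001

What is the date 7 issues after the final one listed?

Gaps: 3, 8, 13, 18, 23 days — each gap is 5 larger than the previous one.
Next gap: 28 days. November 9, 2001 + 28 days = December 7, 2001.
Next gap: 33 days. December 7, 2001 + 33 days = January 9, 2002.
Next gap: 38 days. January 9, 2002 + 38 days = February 16, 2002.
Next gap: 43 days. February 16, 2002 + 43 days = March 31, 2002.
Next gap: 48 days. March 31, 2002 + 48 days = May 18, 2002.
Next gap: 53 days. May 18, 2002 + 53 days = July 10, 2002.
Next gap: 58 days. July 10, 2002 + 58 days = September 6, 2002.

September 6, 2002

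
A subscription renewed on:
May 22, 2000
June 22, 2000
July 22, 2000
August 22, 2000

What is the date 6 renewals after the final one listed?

The day-of-month is always 22 (31, 30, 31 days between events).
So this recurs on the 22nd of each month.
September 2000: September 22, 2000.
Next: October 2000 → October 22, 2000.
November 2000: November 22, 2000.
Next: December 2000 → December 22, 2000.
January 2001: January 22, 2001.
February 2001: February 22, 2001.

February 22, 2001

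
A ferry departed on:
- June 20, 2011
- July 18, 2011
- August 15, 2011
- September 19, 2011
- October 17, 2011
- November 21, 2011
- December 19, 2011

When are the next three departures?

Gaps: 28, 28, 35, 28, 35, 28 days — a mix of 28 and 35. Every date is a Monday.
Each is the 3rd Monday of its month.
3rd Monday of January 2012: January 16, 2012.
February 2012 — 3rd Monday is February 20, 2012.
March 2012 — 3rd Monday is March 19, 2012.

January 16, 2012; February 20, 2012; March 19, 2012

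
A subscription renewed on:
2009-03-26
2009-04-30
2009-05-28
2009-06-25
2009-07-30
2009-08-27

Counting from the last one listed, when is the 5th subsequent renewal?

2010-01-28

All Thursdays; the gaps (35, 28, 28, 35, 28) vary with month length.
This is the last Thursday of each month.
September 2009 ends with Thursday 2009-09-24.
Last Thursday of October 2009: 2009-10-29.
Last Thursday of November 2009: 2009-11-26.
Last Thursday of December 2009: 2009-12-31.
January 2010 ends with Thursday 2010-01-28.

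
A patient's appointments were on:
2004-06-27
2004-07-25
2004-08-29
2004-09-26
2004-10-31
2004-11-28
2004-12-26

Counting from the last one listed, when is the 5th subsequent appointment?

2005-05-29

Every date is a Sunday; gaps 28, 35, 28, 35, 28, 28 days.
Each is the last Sunday of its month (at least one falls on the 29th or later, ruling out '4th Sunday').
January 2005 ends with Sunday 2005-01-30.
February 2005 ends with Sunday 2005-02-27.
March 2005 ends with Sunday 2005-03-27.
April 2005 ends with Sunday 2005-04-24.
Last Sunday of May 2005: 2005-05-29.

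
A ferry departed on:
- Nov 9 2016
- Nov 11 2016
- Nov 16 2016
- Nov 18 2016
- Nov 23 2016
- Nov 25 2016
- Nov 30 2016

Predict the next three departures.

Dec 2 2016, Dec 7 2016, Dec 9 2016

Every event lands on a Wednesday or Friday (gaps cycle 2, 5, 2, 5, 2, 5).
So the schedule is: every Wednesday and Friday.
Next Friday: Dec 2 2016.
The following Wednesday is Dec 7 2016.
Next Friday: Dec 9 2016.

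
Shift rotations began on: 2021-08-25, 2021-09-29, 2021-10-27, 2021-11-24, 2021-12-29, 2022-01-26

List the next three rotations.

2022-02-23, 2022-03-30, 2022-04-27

All Wednesdays; the gaps (35, 28, 28, 35, 28) vary with month length.
This is the last Wednesday of each month.
February 2022 ends with Wednesday 2022-02-23.
March 2022 ends with Wednesday 2022-03-30.
Last Wednesday of April 2022: 2022-04-27.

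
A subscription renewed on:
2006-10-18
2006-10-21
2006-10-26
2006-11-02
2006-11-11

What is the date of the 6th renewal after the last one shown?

2007-02-15

Gaps: 3, 5, 7, 9 days — each gap is 2 larger than the previous one.
Next gap: 11 days. 2006-11-11 + 11 days = 2006-11-22.
Next gap: 13 days. 2006-11-22 + 13 days = 2006-12-05.
Next gap: 15 days. 2006-12-05 + 15 days = 2006-12-20.
Next gap: 17 days. 2006-12-20 + 17 days = 2007-01-06.
Next gap: 19 days. 2007-01-06 + 19 days = 2007-01-25.
Next gap: 21 days. 2007-01-25 + 21 days = 2007-02-15.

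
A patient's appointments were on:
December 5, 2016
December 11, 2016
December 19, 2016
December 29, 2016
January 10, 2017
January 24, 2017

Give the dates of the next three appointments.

Gaps: 6, 8, 10, 12, 14 days — each gap is 2 larger than the previous one.
Next gap: 16 days. January 24, 2017 + 16 days = February 9, 2017.
Next gap: 18 days. February 9, 2017 + 18 days = February 27, 2017.
Next gap: 20 days. February 27, 2017 + 20 days = March 19, 2017.

February 9, 2017; February 27, 2017; March 19, 2017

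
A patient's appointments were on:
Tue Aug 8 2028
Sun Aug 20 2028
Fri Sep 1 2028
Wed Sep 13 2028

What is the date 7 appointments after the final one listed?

The spacing is 12, 12, 12 days — always 12 days.
Wed Sep 13 2028 + 12 days = Mon Sep 25 2028.
Mon Sep 25 2028 + 12 days = Sat Oct 7 2028.
Sat Oct 7 2028 + 12 days = Thu Oct 19 2028.
Thu Oct 19 2028 + 12 days = Tue Oct 31 2028.
Tue Oct 31 2028 + 12 days = Sun Nov 12 2028.
Sun Nov 12 2028 + 12 days = Fri Nov 24 2028.
Fri Nov 24 2028 + 12 days = Wed Dec 6 2028.

Wed Dec 6 2028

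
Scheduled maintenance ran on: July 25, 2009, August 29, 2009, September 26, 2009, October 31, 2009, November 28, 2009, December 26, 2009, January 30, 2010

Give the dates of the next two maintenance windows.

All Saturdays; the gaps (35, 28, 35, 28, 28, 35) vary with month length.
This is the last Saturday of each month.
February 2010 ends with Saturday February 27, 2010.
Last Saturday of March 2010: March 27, 2010.

February 27, 2010; March 27, 2010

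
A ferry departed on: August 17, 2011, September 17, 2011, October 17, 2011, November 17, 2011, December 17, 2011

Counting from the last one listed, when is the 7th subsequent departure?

Each date is the 17th; the gaps (31, 30, 31, 30) track the month lengths.
The rule is the 17th of each month.
Next: January 2012 → January 17, 2012.
February 2012: February 17, 2012.
March 2012: March 17, 2012.
Next: April 2012 → April 17, 2012.
May 2012: May 17, 2012.
Next: June 2012 → June 17, 2012.
July 2012: July 17, 2012.

July 17, 2012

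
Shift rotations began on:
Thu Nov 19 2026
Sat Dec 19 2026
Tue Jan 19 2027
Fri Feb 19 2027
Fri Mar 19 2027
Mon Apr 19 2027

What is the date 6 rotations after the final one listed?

Tue Oct 19 2027

Gaps: 30, 31, 31, 28, 31 days — not constant. Every event is on the 19th of the month.
Pattern: the 19th of each month.
May 2027: Wed May 19 2027.
June 2027: Sat Jun 19 2027.
Next: July 2027 → Mon Jul 19 2027.
August 2027: Thu Aug 19 2027.
September 2027: Sun Sep 19 2027.
October 2027: Tue Oct 19 2027.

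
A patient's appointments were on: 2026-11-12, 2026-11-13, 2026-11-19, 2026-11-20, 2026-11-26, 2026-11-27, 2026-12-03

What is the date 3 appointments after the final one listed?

2026-12-11

The gap pattern 1, 6, 1, 6, 1, 6 repeats every 2 events.
These are the Thursdays and Fridays of each week.
Next Friday: 2026-12-04.
Next Thursday: 2026-12-10.
The following Friday is 2026-12-11.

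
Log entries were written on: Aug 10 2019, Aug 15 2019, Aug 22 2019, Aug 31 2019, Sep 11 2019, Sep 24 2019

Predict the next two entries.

Gaps: 5, 7, 9, 11, 13 days — each gap is 2 larger than the previous one.
Next gap: 15 days. Sep 24 2019 + 15 days = Oct 9 2019.
Next gap: 17 days. Oct 9 2019 + 17 days = Oct 26 2019.

Oct 9 2019, Oct 26 2019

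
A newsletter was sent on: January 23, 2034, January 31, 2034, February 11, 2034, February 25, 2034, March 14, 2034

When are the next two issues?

Intervals are 8, 11, 14, 17 days — an arithmetic progression with common difference 3.
Next gap: 20 days. March 14, 2034 + 20 days = April 3, 2034.
Next gap: 23 days. April 3, 2034 + 23 days = April 26, 2034.

April 3, 2034; April 26, 2034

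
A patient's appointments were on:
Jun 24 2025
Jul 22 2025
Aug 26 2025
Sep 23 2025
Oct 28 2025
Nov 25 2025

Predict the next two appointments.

All dates are Tuesdays, 28, 35, 28, 35, 28 days apart.
Specifically, the 4th Tuesday of each month.
4th Tuesday of December 2025: Dec 23 2025.
January 2026 — 4th Tuesday is Jan 27 2026.

Dec 23 2025, Jan 27 2026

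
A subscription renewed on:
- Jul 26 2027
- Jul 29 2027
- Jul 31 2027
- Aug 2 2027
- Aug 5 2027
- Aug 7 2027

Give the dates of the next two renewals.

The gap pattern 3, 2, 2, 3, 2 repeats every 3 events.
These are the Mondays, Thursdays and Saturdays of each week.
Next Monday: Aug 9 2027.
Next Thursday: Aug 12 2027.

Aug 9 2027, Aug 12 2027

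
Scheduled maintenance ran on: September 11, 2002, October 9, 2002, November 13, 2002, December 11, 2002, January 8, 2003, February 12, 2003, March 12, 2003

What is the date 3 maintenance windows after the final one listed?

Gaps: 28, 35, 28, 28, 35, 28 days — a mix of 28 and 35. Every date is a Wednesday.
Each is the 2nd Wednesday of its month.
2nd Wednesday of April 2003: April 9, 2003.
2nd Wednesday of May 2003: May 14, 2003.
2nd Wednesday of June 2003: June 11, 2003.

June 11, 2003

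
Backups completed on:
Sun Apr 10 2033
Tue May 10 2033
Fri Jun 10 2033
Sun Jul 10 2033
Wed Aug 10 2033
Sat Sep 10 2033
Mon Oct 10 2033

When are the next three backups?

Thu Nov 10 2033, Sat Dec 10 2033, Tue Jan 10 2034

The day-of-month is always 10 (30, 31, 30, 31, 31, 30 days between events).
So this recurs on the 10th of each month.
Next: November 2033 → Thu Nov 10 2033.
December 2033: Sat Dec 10 2033.
Next: January 2034 → Tue Jan 10 2034.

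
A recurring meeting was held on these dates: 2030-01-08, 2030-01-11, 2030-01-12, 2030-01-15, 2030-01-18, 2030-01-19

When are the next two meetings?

Every event lands on a Tuesday or Friday or Saturday (gaps cycle 3, 1, 3, 3, 1).
So the schedule is: every Tuesday, Friday and Saturday.
Next Tuesday: 2030-01-22.
The following Friday is 2030-01-25.

2030-01-22, 2030-01-25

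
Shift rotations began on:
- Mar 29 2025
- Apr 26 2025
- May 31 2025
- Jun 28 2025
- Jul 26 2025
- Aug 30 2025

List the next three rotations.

These are Saturdays with 28, 35, 28, 28, 35-day gaps.
Each is the final Saturday of its month — Mar 29 2025 is past the 28th, so '4th Saturday' doesn't fit.
Last Saturday of September 2025: Sep 27 2025.
October 2025 ends with Saturday Oct 25 2025.
Last Saturday of November 2025: Nov 29 2025.

Sep 27 2025, Oct 25 2025, Nov 29 2025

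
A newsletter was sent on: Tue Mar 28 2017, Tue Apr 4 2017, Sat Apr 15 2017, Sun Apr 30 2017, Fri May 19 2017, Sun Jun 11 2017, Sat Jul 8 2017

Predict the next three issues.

Tue Aug 8 2017, Tue Sep 12 2017, Sat Oct 21 2017

Gaps: 7, 11, 15, 19, 23, 27 days — each gap is 4 larger than the previous one.
Next gap: 31 days. Sat Jul 8 2017 + 31 days = Tue Aug 8 2017.
Next gap: 35 days. Tue Aug 8 2017 + 35 days = Tue Sep 12 2017.
Next gap: 39 days. Tue Sep 12 2017 + 39 days = Sat Oct 21 2017.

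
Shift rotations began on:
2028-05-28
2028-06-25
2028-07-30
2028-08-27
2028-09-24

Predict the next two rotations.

All Sundays; the gaps (28, 35, 28, 28) vary with month length.
This is the last Sunday of each month.
October 2028 ends with Sunday 2028-10-29.
November 2028 ends with Sunday 2028-11-26.

2028-10-29, 2028-11-26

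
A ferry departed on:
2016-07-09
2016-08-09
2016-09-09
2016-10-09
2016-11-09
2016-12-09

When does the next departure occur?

The day-of-month is always 9 (31, 31, 30, 31, 30 days between events).
So this recurs on the 9th of each month.
Next: January 2017 → 2017-01-09.

2017-01-09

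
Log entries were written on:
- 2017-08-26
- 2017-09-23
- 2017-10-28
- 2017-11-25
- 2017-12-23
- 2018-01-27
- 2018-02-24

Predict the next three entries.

2018-03-24, 2018-04-28, 2018-05-26

These are Saturdays at 28- or 35-day spacing (28, 35, 28, 28, 35, 28).
The pattern: 4th Saturday of the month.
4th Saturday of March 2018: 2018-03-24.
4th Saturday of April 2018: 2018-04-28.
May 2018 — 4th Saturday is 2018-05-26.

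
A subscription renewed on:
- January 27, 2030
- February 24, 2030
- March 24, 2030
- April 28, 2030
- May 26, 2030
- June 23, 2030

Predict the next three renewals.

All dates are Sundays, 28, 28, 35, 28, 28 days apart.
Specifically, the 4th Sunday of each month.
July 2030 — 4th Sunday is July 28, 2030.
August 2030 — 4th Sunday is August 25, 2030.
4th Sunday of September 2030: September 22, 2030.

July 28, 2030; August 25, 2030; September 22, 2030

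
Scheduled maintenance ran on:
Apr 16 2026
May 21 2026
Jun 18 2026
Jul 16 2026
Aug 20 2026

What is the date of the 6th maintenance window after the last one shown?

Feb 18 2027

All dates are Thursdays, 35, 28, 28, 35 days apart.
Specifically, the 3rd Thursday of each month.
3rd Thursday of September 2026: Sep 17 2026.
October 2026 — 3rd Thursday is Oct 15 2026.
3rd Thursday of November 2026: Nov 19 2026.
December 2026 — 3rd Thursday is Dec 17 2026.
January 2027 — 3rd Thursday is Jan 21 2027.
February 2027 — 3rd Thursday is Feb 18 2027.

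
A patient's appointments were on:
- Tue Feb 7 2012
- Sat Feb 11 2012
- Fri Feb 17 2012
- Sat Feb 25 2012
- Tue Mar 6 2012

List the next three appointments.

Sun Mar 18 2012, Sun Apr 1 2012, Tue Apr 17 2012

The spacing grows by 2 each time: 4, 6, 8, 10 days.
Next gap: 12 days. Tue Mar 6 2012 + 12 days = Sun Mar 18 2012.
Next gap: 14 days. Sun Mar 18 2012 + 14 days = Sun Apr 1 2012.
Next gap: 16 days. Sun Apr 1 2012 + 16 days = Tue Apr 17 2012.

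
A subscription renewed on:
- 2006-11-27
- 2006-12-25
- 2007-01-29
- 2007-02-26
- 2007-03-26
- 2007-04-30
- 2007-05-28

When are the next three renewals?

All Mondays; the gaps (28, 35, 28, 28, 35, 28) vary with month length.
This is the last Monday of each month.
Last Monday of June 2007: 2007-06-25.
Last Monday of July 2007: 2007-07-30.
August 2007 ends with Monday 2007-08-27.

2007-06-25, 2007-07-30, 2007-08-27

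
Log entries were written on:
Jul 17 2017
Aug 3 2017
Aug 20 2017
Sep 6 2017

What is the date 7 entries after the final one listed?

Gaps between consecutive events: 17, 17, 17 days — a constant 17-day interval.
Sep 6 2017 + 17 days = Sep 23 2017.
Sep 23 2017 + 17 days = Oct 10 2017.
Oct 10 2017 + 17 days = Oct 27 2017.
Oct 27 2017 + 17 days = Nov 13 2017.
Nov 13 2017 + 17 days = Nov 30 2017.
Nov 30 2017 + 17 days = Dec 17 2017.
Dec 17 2017 + 17 days = Jan 3 2018.

Jan 3 2018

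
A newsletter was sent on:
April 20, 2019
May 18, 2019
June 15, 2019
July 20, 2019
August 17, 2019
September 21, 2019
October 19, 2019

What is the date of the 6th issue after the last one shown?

These are Saturdays at 28- or 35-day spacing (28, 28, 35, 28, 35, 28).
The pattern: 3rd Saturday of the month.
3rd Saturday of November 2019: November 16, 2019.
December 2019 — 3rd Saturday is December 21, 2019.
January 2020 — 3rd Saturday is January 18, 2020.
3rd Saturday of February 2020: February 15, 2020.
3rd Saturday of March 2020: March 21, 2020.
3rd Saturday of April 2020: April 18, 2020.

April 18, 2020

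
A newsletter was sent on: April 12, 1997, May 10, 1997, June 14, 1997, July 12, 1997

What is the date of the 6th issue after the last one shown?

January 10, 1998

Gaps: 28, 35, 28 days — a mix of 28 and 35. Every date is a Saturday.
Each is the 2nd Saturday of its month.
August 1997 — 2nd Saturday is August 9, 1997.
September 1997 — 2nd Saturday is September 13, 1997.
October 1997 — 2nd Saturday is October 11, 1997.
November 1997 — 2nd Saturday is November 8, 1997.
2nd Saturday of December 1997: December 13, 1997.
2nd Saturday of January 1998: January 10, 1998.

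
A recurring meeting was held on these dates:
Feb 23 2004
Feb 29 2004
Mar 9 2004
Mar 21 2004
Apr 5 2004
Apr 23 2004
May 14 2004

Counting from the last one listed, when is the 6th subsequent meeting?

Nov 19 2004

The spacing grows by 3 each time: 6, 9, 12, 15, 18, 21 days.
Next gap: 24 days. May 14 2004 + 24 days = Jun 7 2004.
Next gap: 27 days. Jun 7 2004 + 27 days = Jul 4 2004.
Next gap: 30 days. Jul 4 2004 + 30 days = Aug 3 2004.
Next gap: 33 days. Aug 3 2004 + 33 days = Sep 5 2004.
Next gap: 36 days. Sep 5 2004 + 36 days = Oct 11 2004.
Next gap: 39 days. Oct 11 2004 + 39 days = Nov 19 2004.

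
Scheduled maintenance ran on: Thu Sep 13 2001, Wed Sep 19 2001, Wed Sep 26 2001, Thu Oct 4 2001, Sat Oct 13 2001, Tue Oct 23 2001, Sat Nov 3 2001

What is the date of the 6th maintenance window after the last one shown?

Gaps: 6, 7, 8, 9, 10, 11 days — each gap is 1 larger than the previous one.
Next gap: 12 days. Sat Nov 3 2001 + 12 days = Thu Nov 15 2001.
Next gap: 13 days. Thu Nov 15 2001 + 13 days = Wed Nov 28 2001.
Next gap: 14 days. Wed Nov 28 2001 + 14 days = Wed Dec 12 2001.
Next gap: 15 days. Wed Dec 12 2001 + 15 days = Thu Dec 27 2001.
Next gap: 16 days. Thu Dec 27 2001 + 16 days = Sat Jan 12 2002.
Next gap: 17 days. Sat Jan 12 2002 + 17 days = Tue Jan 29 2002.

Tue Jan 29 2002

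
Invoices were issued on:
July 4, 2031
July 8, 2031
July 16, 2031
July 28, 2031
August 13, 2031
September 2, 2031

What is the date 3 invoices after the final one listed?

The spacing grows by 4 each time: 4, 8, 12, 16, 20 days.
Next gap: 24 days. September 2, 2031 + 24 days = September 26, 2031.
Next gap: 28 days. September 26, 2031 + 28 days = October 24, 2031.
Next gap: 32 days. October 24, 2031 + 32 days = November 25, 2031.

November 25, 2031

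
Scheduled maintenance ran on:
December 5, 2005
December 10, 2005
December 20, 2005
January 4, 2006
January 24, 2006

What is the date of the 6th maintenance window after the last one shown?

The spacing grows by 5 each time: 5, 10, 15, 20 days.
Next gap: 25 days. January 24, 2006 + 25 days = February 18, 2006.
Next gap: 30 days. February 18, 2006 + 30 days = March 20, 2006.
Next gap: 35 days. March 20, 2006 + 35 days = April 24, 2006.
Next gap: 40 days. April 24, 2006 + 40 days = June 3, 2006.
Next gap: 45 days. June 3, 2006 + 45 days = July 18, 2006.
Next gap: 50 days. July 18, 2006 + 50 days = September 6, 2006.

September 6, 2006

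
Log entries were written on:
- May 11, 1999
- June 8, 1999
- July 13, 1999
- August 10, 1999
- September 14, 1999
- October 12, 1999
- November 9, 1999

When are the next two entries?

December 14, 1999; January 11, 2000

Gaps: 28, 35, 28, 35, 28, 28 days — a mix of 28 and 35. Every date is a Tuesday.
Each is the 2nd Tuesday of its month.
December 1999 — 2nd Tuesday is December 14, 1999.
2nd Tuesday of January 2000: January 11, 2000.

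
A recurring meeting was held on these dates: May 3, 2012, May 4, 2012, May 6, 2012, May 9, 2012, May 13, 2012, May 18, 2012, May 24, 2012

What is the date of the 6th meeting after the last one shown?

Gaps: 1, 2, 3, 4, 5, 6 days — each gap is 1 larger than the previous one.
Next gap: 7 days. May 24, 2012 + 7 days = May 31, 2012.
Next gap: 8 days. May 31, 2012 + 8 days = June 8, 2012.
Next gap: 9 days. June 8, 2012 + 9 days = June 17, 2012.
Next gap: 10 days. June 17, 2012 + 10 days = June 27, 2012.
Next gap: 11 days. June 27, 2012 + 11 days = July 8, 2012.
Next gap: 12 days. July 8, 2012 + 12 days = July 20, 2012.

July 20, 2012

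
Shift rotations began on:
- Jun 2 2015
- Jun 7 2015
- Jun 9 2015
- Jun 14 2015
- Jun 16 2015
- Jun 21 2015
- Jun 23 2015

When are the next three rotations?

Gaps: 5, 2, 5, 2, 5, 2 days — not constant, but cyclic with period 2.
The events fall on every Tuesday and Sunday.
The following Sunday is Jun 28 2015.
Next Tuesday: Jun 30 2015.
The following Sunday is Jul 5 2015.

Jun 28 2015, Jun 30 2015, Jul 5 2015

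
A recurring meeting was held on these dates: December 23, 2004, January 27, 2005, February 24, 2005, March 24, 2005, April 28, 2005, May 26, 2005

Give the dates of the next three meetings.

June 23, 2005; July 28, 2005; August 25, 2005

All dates are Thursdays, 35, 28, 28, 35, 28 days apart.
Specifically, the 4th Thursday of each month.
4th Thursday of June 2005: June 23, 2005.
4th Thursday of July 2005: July 28, 2005.
4th Thursday of August 2005: August 25, 2005.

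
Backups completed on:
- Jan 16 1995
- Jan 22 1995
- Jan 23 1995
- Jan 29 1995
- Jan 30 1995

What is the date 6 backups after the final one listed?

Every event lands on a Monday or Sunday (gaps cycle 6, 1, 6, 1).
So the schedule is: every Monday and Sunday.
Next Sunday: Feb 5 1995.
Next Monday: Feb 6 1995.
Next Sunday: Feb 12 1995.
The following Monday is Feb 13 1995.
Next Sunday: Feb 19 1995.
Next Monday: Feb 20 1995.

Feb 20 1995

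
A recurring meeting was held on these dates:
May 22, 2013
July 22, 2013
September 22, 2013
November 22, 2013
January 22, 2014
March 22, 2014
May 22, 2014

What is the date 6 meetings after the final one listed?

Each date is the 22nd; the gaps (61, 62, 61, 61, 59, 61) track the month lengths.
The rule is the 22nd of every 2 months.
Next: July 2014 → July 22, 2014.
Next: September 2014 → September 22, 2014.
Next: November 2014 → November 22, 2014.
Next: January 2015 → January 22, 2015.
March 2015: March 22, 2015.
Next: May 2015 → May 22, 2015.

May 22, 2015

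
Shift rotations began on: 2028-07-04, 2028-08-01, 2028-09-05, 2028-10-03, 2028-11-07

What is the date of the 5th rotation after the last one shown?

2029-04-03

These are Tuesdays at 28- or 35-day spacing (28, 35, 28, 35).
The pattern: 1st Tuesday of the month.
December 2028 — 1st Tuesday is 2028-12-05.
January 2029 — 1st Tuesday is 2029-01-02.
February 2029 — 1st Tuesday is 2029-02-06.
1st Tuesday of March 2029: 2029-03-06.
1st Tuesday of April 2029: 2029-04-03.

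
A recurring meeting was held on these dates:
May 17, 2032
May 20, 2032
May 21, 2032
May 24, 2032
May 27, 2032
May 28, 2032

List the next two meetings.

May 31, 2032; June 3, 2032

Every event lands on a Monday or Thursday or Friday (gaps cycle 3, 1, 3, 3, 1).
So the schedule is: every Monday, Thursday and Friday.
Next Monday: May 31, 2032.
Next Thursday: June 3, 2032.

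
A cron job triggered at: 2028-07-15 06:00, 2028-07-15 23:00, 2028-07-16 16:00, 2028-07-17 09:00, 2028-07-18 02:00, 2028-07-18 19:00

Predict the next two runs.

Spacing: 17, 17, 17, 17, 17 h — constant 17 h.
2028-07-18 19:00 + 17 h = 2028-07-19 12:00.
2028-07-19 12:00 + 17 h = 2028-07-20 05:00.

2028-07-19 12:00, 2028-07-20 05:00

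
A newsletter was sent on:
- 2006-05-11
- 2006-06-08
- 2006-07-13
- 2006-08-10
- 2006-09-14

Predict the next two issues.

2006-10-12, 2006-11-09

All dates are Thursdays, 28, 35, 28, 35 days apart.
Specifically, the 2nd Thursday of each month.
2nd Thursday of October 2006: 2006-10-12.
November 2006 — 2nd Thursday is 2006-11-09.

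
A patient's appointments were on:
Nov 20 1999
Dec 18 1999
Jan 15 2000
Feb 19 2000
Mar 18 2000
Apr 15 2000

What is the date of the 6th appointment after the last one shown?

Oct 21 2000

All dates are Saturdays, 28, 28, 35, 28, 28 days apart.
Specifically, the 3rd Saturday of each month.
May 2000 — 3rd Saturday is May 20 2000.
June 2000 — 3rd Saturday is Jun 17 2000.
3rd Saturday of July 2000: Jul 15 2000.
August 2000 — 3rd Saturday is Aug 19 2000.
September 2000 — 3rd Saturday is Sep 16 2000.
3rd Saturday of October 2000: Oct 21 2000.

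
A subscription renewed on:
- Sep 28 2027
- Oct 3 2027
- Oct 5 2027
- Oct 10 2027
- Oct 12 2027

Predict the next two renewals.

Every event lands on a Tuesday or Sunday (gaps cycle 5, 2, 5, 2).
So the schedule is: every Tuesday and Sunday.
Next Sunday: Oct 17 2027.
The following Tuesday is Oct 19 2027.

Oct 17 2027, Oct 19 2027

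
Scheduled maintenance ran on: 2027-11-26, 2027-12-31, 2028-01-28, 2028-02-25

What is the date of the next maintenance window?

Every date is a Friday; gaps 35, 28, 28 days.
Each is the last Friday of its month (at least one falls on the 29th or later, ruling out '4th Friday').
Last Friday of March 2028: 2028-03-31.

2028-03-31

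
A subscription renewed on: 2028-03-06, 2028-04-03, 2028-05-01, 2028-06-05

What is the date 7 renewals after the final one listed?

2029-01-01

All dates are Mondays, 28, 28, 35 days apart.
Specifically, the 1st Monday of each month.
1st Monday of July 2028: 2028-07-03.
1st Monday of August 2028: 2028-08-07.
September 2028 — 1st Monday is 2028-09-04.
1st Monday of October 2028: 2028-10-02.
November 2028 — 1st Monday is 2028-11-06.
December 2028 — 1st Monday is 2028-12-04.
January 2029 — 1st Monday is 2029-01-01.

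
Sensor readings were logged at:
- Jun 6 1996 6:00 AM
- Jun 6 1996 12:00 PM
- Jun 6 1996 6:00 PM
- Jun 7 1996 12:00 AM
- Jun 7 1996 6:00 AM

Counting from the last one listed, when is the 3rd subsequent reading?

Jun 8 1996 12:00 AM

Gaps: 6, 6, 6, 6 hours — each event is 6 hours after the previous one.
Jun 7 1996 6:00 AM + 6 h = Jun 7 1996 12:00 PM.
Jun 7 1996 12:00 PM + 6 h = Jun 7 1996 6:00 PM.
Jun 7 1996 6:00 PM + 6 h = Jun 8 1996 12:00 AM.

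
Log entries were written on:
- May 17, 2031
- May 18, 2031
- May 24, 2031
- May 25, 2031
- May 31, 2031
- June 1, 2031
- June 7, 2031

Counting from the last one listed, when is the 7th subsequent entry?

Gaps: 1, 6, 1, 6, 1, 6 days — not constant, but cyclic with period 2.
The events fall on every Saturday and Sunday.
Next Sunday: June 8, 2031.
Next Saturday: June 14, 2031.
Next Sunday: June 15, 2031.
The following Saturday is June 21, 2031.
Next Sunday: June 22, 2031.
The following Saturday is June 28, 2031.
Next Sunday: June 29, 2031.

June 29, 2031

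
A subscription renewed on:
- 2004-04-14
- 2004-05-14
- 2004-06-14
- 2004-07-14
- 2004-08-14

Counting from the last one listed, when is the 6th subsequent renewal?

Each date is the 14th; the gaps (30, 31, 30, 31) track the month lengths.
The rule is the 14th of each month.
Next: September 2004 → 2004-09-14.
Next: October 2004 → 2004-10-14.
Next: November 2004 → 2004-11-14.
December 2004: 2004-12-14.
Next: January 2005 → 2005-01-14.
February 2005: 2005-02-14.

2005-02-14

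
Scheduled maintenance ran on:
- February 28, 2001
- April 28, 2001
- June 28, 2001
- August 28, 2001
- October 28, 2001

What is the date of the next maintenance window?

December 28, 2001

Gaps: 59, 61, 61, 61 days — not constant. Every event is on the 28th of the month.
Pattern: the 28th of every 2 months.
Next: December 2001 → December 28, 2001.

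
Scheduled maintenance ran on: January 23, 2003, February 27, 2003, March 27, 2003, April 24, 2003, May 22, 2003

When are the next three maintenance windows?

Gaps: 35, 28, 28, 28 days — a mix of 28 and 35. Every date is a Thursday.
Each is the 4th Thursday of its month.
June 2003 — 4th Thursday is June 26, 2003.
July 2003 — 4th Thursday is July 24, 2003.
August 2003 — 4th Thursday is August 28, 2003.

June 26, 2003; July 24, 2003; August 28, 2003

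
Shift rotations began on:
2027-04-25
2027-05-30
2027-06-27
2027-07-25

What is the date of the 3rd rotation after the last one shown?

Every date is a Sunday; gaps 35, 28, 28 days.
Each is the last Sunday of its month (at least one falls on the 29th or later, ruling out '4th Sunday').
August 2027 ends with Sunday 2027-08-29.
September 2027 ends with Sunday 2027-09-26.
October 2027 ends with Sunday 2027-10-31.

2027-10-31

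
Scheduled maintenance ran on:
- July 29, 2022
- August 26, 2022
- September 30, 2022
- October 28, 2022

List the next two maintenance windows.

November 25, 2022; December 30, 2022

Every date is a Friday; gaps 28, 35, 28 days.
Each is the last Friday of its month (at least one falls on the 29th or later, ruling out '4th Friday').
November 2022 ends with Friday November 25, 2022.
Last Friday of December 2022: December 30, 2022.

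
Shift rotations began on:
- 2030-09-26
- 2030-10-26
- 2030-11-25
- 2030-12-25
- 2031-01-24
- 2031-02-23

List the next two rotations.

2031-03-25, 2031-04-24

Every event comes 30 days after the last (30, 30, 30, 30, 30).
2031-02-23 + 30 days = 2031-03-25.
2031-03-25 + 30 days = 2031-04-24.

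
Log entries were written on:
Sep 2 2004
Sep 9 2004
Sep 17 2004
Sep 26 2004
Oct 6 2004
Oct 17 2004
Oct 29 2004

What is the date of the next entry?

Gaps: 7, 8, 9, 10, 11, 12 days — each gap is 1 larger than the previous one.
Next gap: 13 days. Oct 29 2004 + 13 days = Nov 11 2004.

Nov 11 2004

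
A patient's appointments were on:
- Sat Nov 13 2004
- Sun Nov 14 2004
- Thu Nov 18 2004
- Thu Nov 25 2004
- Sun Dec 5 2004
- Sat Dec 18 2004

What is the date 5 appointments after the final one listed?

Intervals are 1, 4, 7, 10, 13 days — an arithmetic progression with common difference 3.
Next gap: 16 days. Sat Dec 18 2004 + 16 days = Mon Jan 3 2005.
Next gap: 19 days. Mon Jan 3 2005 + 19 days = Sat Jan 22 2005.
Next gap: 22 days. Sat Jan 22 2005 + 22 days = Sun Feb 13 2005.
Next gap: 25 days. Sun Feb 13 2005 + 25 days = Thu Mar 10 2005.
Next gap: 28 days. Thu Mar 10 2005 + 28 days = Thu Apr 7 2005.

Thu Apr 7 2005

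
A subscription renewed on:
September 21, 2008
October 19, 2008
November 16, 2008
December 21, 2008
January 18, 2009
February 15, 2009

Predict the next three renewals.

March 15, 2009; April 19, 2009; May 17, 2009

All dates are Sundays, 28, 28, 35, 28, 28 days apart.
Specifically, the 3rd Sunday of each month.
3rd Sunday of March 2009: March 15, 2009.
3rd Sunday of April 2009: April 19, 2009.
3rd Sunday of May 2009: May 17, 2009.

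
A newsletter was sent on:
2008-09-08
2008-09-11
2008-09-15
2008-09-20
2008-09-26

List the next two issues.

Gaps: 3, 4, 5, 6 days — each gap is 1 larger than the previous one.
Next gap: 7 days. 2008-09-26 + 7 days = 2008-10-03.
Next gap: 8 days. 2008-10-03 + 8 days = 2008-10-11.

2008-10-03, 2008-10-11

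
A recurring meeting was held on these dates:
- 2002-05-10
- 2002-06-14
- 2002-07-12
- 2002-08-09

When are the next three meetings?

All dates are Fridays, 35, 28, 28 days apart.
Specifically, the 2nd Friday of each month.
2nd Friday of September 2002: 2002-09-13.
2nd Friday of October 2002: 2002-10-11.
November 2002 — 2nd Friday is 2002-11-08.

2002-09-13, 2002-10-11, 2002-11-08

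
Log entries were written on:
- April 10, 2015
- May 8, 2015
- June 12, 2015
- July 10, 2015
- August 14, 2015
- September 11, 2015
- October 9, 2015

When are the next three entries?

November 13, 2015; December 11, 2015; January 8, 2016

Gaps: 28, 35, 28, 35, 28, 28 days — a mix of 28 and 35. Every date is a Friday.
Each is the 2nd Friday of its month.
2nd Friday of November 2015: November 13, 2015.
2nd Friday of December 2015: December 11, 2015.
2nd Friday of January 2016: January 8, 2016.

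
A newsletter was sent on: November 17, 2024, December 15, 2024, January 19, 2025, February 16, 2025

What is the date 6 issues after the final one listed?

August 17, 2025

All dates are Sundays, 28, 35, 28 days apart.
Specifically, the 3rd Sunday of each month.
March 2025 — 3rd Sunday is March 16, 2025.
April 2025 — 3rd Sunday is April 20, 2025.
3rd Sunday of May 2025: May 18, 2025.
June 2025 — 3rd Sunday is June 15, 2025.
July 2025 — 3rd Sunday is July 20, 2025.
August 2025 — 3rd Sunday is August 17, 2025.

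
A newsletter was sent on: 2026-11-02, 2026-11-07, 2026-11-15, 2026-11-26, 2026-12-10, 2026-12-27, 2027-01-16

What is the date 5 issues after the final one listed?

2027-06-10

Intervals are 5, 8, 11, 14, 17, 20 days — an arithmetic progression with common difference 3.
Next gap: 23 days. 2027-01-16 + 23 days = 2027-02-08.
Next gap: 26 days. 2027-02-08 + 26 days = 2027-03-06.
Next gap: 29 days. 2027-03-06 + 29 days = 2027-04-04.
Next gap: 32 days. 2027-04-04 + 32 days = 2027-05-06.
Next gap: 35 days. 2027-05-06 + 35 days = 2027-06-10.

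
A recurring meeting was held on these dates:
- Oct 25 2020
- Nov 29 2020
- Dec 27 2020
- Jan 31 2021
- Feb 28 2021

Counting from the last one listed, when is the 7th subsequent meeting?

Sep 26 2021

Every date is a Sunday; gaps 35, 28, 35, 28 days.
Each is the last Sunday of its month (at least one falls on the 29th or later, ruling out '4th Sunday').
March 2021 ends with Sunday Mar 28 2021.
Last Sunday of April 2021: Apr 25 2021.
May 2021 ends with Sunday May 30 2021.
June 2021 ends with Sunday Jun 27 2021.
Last Sunday of July 2021: Jul 25 2021.
August 2021 ends with Sunday Aug 29 2021.
Last Sunday of September 2021: Sep 26 2021.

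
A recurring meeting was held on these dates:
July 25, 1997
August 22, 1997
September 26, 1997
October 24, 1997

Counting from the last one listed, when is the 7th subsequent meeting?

All dates are Fridays, 28, 35, 28 days apart.
Specifically, the 4th Friday of each month.
4th Friday of November 1997: November 28, 1997.
December 1997 — 4th Friday is December 26, 1997.
4th Friday of January 1998: January 23, 1998.
February 1998 — 4th Friday is February 27, 1998.
4th Friday of March 1998: March 27, 1998.
4th Friday of April 1998: April 24, 1998.
4th Friday of May 1998: May 22, 1998.

May 22, 1998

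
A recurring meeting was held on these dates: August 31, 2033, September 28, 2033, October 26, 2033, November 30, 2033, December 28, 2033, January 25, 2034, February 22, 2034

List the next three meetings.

These are Wednesdays with 28, 28, 35, 28, 28, 28-day gaps.
Each is the final Wednesday of its month — August 31, 2033 is past the 28th, so '4th Wednesday' doesn't fit.
Last Wednesday of March 2034: March 29, 2034.
April 2034 ends with Wednesday April 26, 2034.
May 2034 ends with Wednesday May 31, 2034.

March 29, 2034; April 26, 2034; May 31, 2034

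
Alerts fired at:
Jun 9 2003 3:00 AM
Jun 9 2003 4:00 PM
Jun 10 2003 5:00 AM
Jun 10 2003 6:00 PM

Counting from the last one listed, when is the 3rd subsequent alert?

Jun 12 2003 9:00 AM

Spacing: 13, 13, 13 h — constant 13 h.
Jun 10 2003 6:00 PM + 13 h = Jun 11 2003 7:00 AM.
Jun 11 2003 7:00 AM + 13 h = Jun 11 2003 8:00 PM.
Jun 11 2003 8:00 PM + 13 h = Jun 12 2003 9:00 AM.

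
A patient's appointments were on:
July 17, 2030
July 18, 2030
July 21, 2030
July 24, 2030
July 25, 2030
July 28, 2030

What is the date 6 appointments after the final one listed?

Every event lands on a Wednesday or Thursday or Sunday (gaps cycle 1, 3, 3, 1, 3).
So the schedule is: every Wednesday, Thursday and Sunday.
The following Wednesday is July 31, 2030.
The following Thursday is August 1, 2030.
Next Sunday: August 4, 2030.
Next Wednesday: August 7, 2030.
Next Thursday: August 8, 2030.
The following Sunday is August 11, 2030.

August 11, 2030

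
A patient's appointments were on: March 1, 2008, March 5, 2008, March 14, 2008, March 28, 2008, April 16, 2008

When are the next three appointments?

May 10, 2008; June 8, 2008; July 12, 2008

Gaps: 4, 9, 14, 19 days — each gap is 5 larger than the previous one.
Next gap: 24 days. April 16, 2008 + 24 days = May 10, 2008.
Next gap: 29 days. May 10, 2008 + 29 days = June 8, 2008.
Next gap: 34 days. June 8, 2008 + 34 days = July 12, 2008.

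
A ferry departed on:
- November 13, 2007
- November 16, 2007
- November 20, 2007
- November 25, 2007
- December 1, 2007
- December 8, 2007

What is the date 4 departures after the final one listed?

The spacing grows by 1 each time: 3, 4, 5, 6, 7 days.
Next gap: 8 days. December 8, 2007 + 8 days = December 16, 2007.
Next gap: 9 days. December 16, 2007 + 9 days = December 25, 2007.
Next gap: 10 days. December 25, 2007 + 10 days = January 4, 2008.
Next gap: 11 days. January 4, 2008 + 11 days = January 15, 2008.

January 15, 2008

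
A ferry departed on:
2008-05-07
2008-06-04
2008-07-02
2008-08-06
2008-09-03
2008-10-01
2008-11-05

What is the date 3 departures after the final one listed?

All dates are Wednesdays, 28, 28, 35, 28, 28, 35 days apart.
Specifically, the 1st Wednesday of each month.
December 2008 — 1st Wednesday is 2008-12-03.
1st Wednesday of January 2009: 2009-01-07.
1st Wednesday of February 2009: 2009-02-04.

2009-02-04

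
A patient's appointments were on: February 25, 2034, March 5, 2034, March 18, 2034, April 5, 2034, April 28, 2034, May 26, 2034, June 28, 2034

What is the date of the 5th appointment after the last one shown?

Intervals are 8, 13, 18, 23, 28, 33 days — an arithmetic progression with common difference 5.
Next gap: 38 days. June 28, 2034 + 38 days = August 5, 2034.
Next gap: 43 days. August 5, 2034 + 43 days = September 17, 2034.
Next gap: 48 days. September 17, 2034 + 48 days = November 4, 2034.
Next gap: 53 days. November 4, 2034 + 53 days = December 27, 2034.
Next gap: 58 days. December 27, 2034 + 58 days = February 23, 2035.

February 23, 2035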